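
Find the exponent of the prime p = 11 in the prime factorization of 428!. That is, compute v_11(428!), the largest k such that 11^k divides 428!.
v_11(428!) = 41

Legendre's formula: v_p(n!) = Σ_{k ≥ 1} ⌊n / p^k⌋. For p = 11, n = 428, the terms are:
  ⌊428/11^1⌋ = ⌊428/11⌋ = 38
  ⌊428/11^2⌋ = ⌊428/121⌋ = 3
(the next term ⌊428/11^3⌋ = 0, terminating the sum). Summing: v_11(428!) = 38 + 3 = 41.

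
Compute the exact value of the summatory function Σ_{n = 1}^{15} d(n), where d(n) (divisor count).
Σ_{n ≤ 15} d(n) = 45

Compute d(n) for each 1 ≤ n ≤ 15: d(1) = 1, d(2) = 2, d(3) = 2, d(4) = 3, d(5) = 2, d(6) = 4, d(7) = 2, d(8) = 4, d(9) = 3, d(10) = 4, d(11) = 2, d(12) = 6, d(13) = 2, d(14) = 4, d(15) = 4. Summing all 15 values: 45. (Dirichlet's divisor formula: Σ_{n ≤ x} d(n) = x ln(x) + (2γ − 1) x + O(√x). For x = 15, the asymptotic estimate is ≈ 42.94.)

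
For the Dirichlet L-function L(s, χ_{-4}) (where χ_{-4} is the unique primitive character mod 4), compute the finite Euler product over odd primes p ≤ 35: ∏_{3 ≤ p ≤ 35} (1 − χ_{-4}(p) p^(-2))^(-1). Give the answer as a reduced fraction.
∏ = 70163108671177093/76623095660544000

The odd primes p ≤ 35 are [3, 5, 7, 11, 13, 17, 19, 23, 29, 31]. For each, χ(p) = 1 if p ≡ 1 mod 4, χ(p) = −1 if p ≡ 3 mod 4. Taking (1 − χ(p)/p^2)^(-1) = p^2/(p^2 − χ(p)): (1 − (-1)/3^2)^(-1) · (1 − (1)/5^2)^(-1) · (1 − (-1)/7^2)^(-1) · (1 − (-1)/11^2)^(-1) · (1 − (1)/13^2)^(-1) · (1 − (1)/17^2)^(-1) · (1 − (-1)/19^2)^(-1) · (1 − (-1)/23^2)^(-1) · (1 − (1)/29^2)^(-1) · (1 − (-1)/31^2)^(-1) = 70163108671177093/76623095660544000.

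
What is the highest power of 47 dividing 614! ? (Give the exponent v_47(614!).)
v_47(614!) = 13

Legendre's formula: v_p(n!) = Σ_{k ≥ 1} ⌊n / p^k⌋. For p = 47, n = 614, the terms are:
  ⌊614/47^1⌋ = ⌊614/47⌋ = 13
(the next term ⌊614/47^2⌋ = 0, terminating the sum). Summing: v_47(614!) = 13 = 13.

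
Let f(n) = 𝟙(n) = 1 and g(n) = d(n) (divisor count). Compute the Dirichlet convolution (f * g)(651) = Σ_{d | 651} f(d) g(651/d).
(𝟙 * d)(651) = 27

Divisors of 651: [1, 3, 7, 21, 31, 93, 217, 651]. For each d | 651:
  d = 1: 𝟙(1) · d(651/1) = 1 · 8 = 8
  d = 3: 𝟙(3) · d(651/3) = 1 · 4 = 4
  d = 7: 𝟙(7) · d(651/7) = 1 · 4 = 4
  d = 21: 𝟙(21) · d(651/21) = 1 · 2 = 2
  d = 31: 𝟙(31) · d(651/31) = 1 · 4 = 4
  d = 93: 𝟙(93) · d(651/93) = 1 · 2 = 2
  d = 217: 𝟙(217) · d(651/217) = 1 · 2 = 2
  d = 651: 𝟙(651) · d(651/651) = 1 · 1 = 1
Summing: (𝟙 * d)(651) = 8 + 4 + 4 + 2 + 4 + 2 + 2 + 1 = 27.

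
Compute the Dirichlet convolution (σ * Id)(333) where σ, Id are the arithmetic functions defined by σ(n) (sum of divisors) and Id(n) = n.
(σ * Id)(333) = 2550

Divisors of 333: [1, 3, 9, 37, 111, 333]. For each d | 333:
  d = 1: σ(1) · Id(333/1) = 1 · 333 = 333
  d = 3: σ(3) · Id(333/3) = 4 · 111 = 444
  d = 9: σ(9) · Id(333/9) = 13 · 37 = 481
  d = 37: σ(37) · Id(333/37) = 38 · 9 = 342
  d = 111: σ(111) · Id(333/111) = 152 · 3 = 456
  d = 333: σ(333) · Id(333/333) = 494 · 1 = 494
Summing: (σ * Id)(333) = 333 + 444 + 481 + 342 + 456 + 494 = 2550.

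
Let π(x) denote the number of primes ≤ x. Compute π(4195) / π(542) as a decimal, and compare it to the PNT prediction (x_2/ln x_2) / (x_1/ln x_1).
π(4195)/π(542) = 574/100 ≈ 5.7400;  PNT prediction ≈ 5.8411.

π(542) = 100 and π(4195) = 574, so π(4195)/π(542) ≈ 5.7400. The PNT-predicted ratio is (4195/ln(4195)) / (542/ln(542)) ≈ 5.8411. The two agree to within a few percent, as expected.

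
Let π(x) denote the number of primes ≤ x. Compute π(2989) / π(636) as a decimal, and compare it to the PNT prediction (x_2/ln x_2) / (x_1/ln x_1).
π(2989)/π(636) = 429/115 ≈ 3.7304;  PNT prediction ≈ 3.7909.

π(636) = 115 and π(2989) = 429, so π(2989)/π(636) ≈ 3.7304. The PNT-predicted ratio is (2989/ln(2989)) / (636/ln(636)) ≈ 3.7909. The two agree to within a few percent, as expected.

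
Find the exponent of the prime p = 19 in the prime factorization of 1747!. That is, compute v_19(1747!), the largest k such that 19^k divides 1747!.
v_19(1747!) = 95

Legendre's formula: v_p(n!) = Σ_{k ≥ 1} ⌊n / p^k⌋. For p = 19, n = 1747, the terms are:
  ⌊1747/19^1⌋ = ⌊1747/19⌋ = 91
  ⌊1747/19^2⌋ = ⌊1747/361⌋ = 4
(the next term ⌊1747/19^3⌋ = 0, terminating the sum). Summing: v_19(1747!) = 91 + 4 = 95.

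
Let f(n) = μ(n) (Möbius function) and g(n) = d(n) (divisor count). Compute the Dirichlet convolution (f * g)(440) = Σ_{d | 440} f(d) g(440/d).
(μ * d)(440) = 1

Divisors of 440: [1, 2, 4, 5, 8, 10, 11, 20, 22, 40, 44, 55, 88, 110, 220, 440]. For each d | 440:
  d = 1: μ(1) · d(440/1) = 1 · 16 = 16
  d = 2: μ(2) · d(440/2) = -1 · 12 = -12
  d = 4: μ(4) · d(440/4) = 0 · 8 = 0
  d = 5: μ(5) · d(440/5) = -1 · 8 = -8
  d = 8: μ(8) · d(440/8) = 0 · 4 = 0
  d = 10: μ(10) · d(440/10) = 1 · 6 = 6
  d = 11: μ(11) · d(440/11) = -1 · 8 = -8
  d = 20: μ(20) · d(440/20) = 0 · 4 = 0
  d = 22: μ(22) · d(440/22) = 1 · 6 = 6
  d = 40: μ(40) · d(440/40) = 0 · 2 = 0
  d = 44: μ(44) · d(440/44) = 0 · 4 = 0
  d = 55: μ(55) · d(440/55) = 1 · 4 = 4
  d = 88: μ(88) · d(440/88) = 0 · 2 = 0
  d = 110: μ(110) · d(440/110) = -1 · 3 = -3
  d = 220: μ(220) · d(440/220) = 0 · 2 = 0
  d = 440: μ(440) · d(440/440) = 0 · 1 = 0
Summing: (μ * d)(440) = 16 + -12 + 0 + -8 + 0 + 6 + -8 + 0 + 6 + 0 + 0 + 4 + 0 + -3 + 0 + 0 = 1.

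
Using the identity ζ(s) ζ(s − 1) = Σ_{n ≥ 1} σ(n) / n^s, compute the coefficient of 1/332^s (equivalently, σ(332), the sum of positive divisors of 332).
σ(332) = 588

In the product (Σ m^0/m^s)(Σ k / k^s) = Σ (Σ_{d | n} d) / n^s, the coefficient of 1/n^s is σ(n) = Σ_{d | n} d. For n = 332, divisors are [1, 2, 4, 83, 166, 332]; summing: σ(332) = 588.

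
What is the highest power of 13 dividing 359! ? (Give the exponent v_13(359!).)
v_13(359!) = 29

Legendre's formula: v_p(n!) = Σ_{k ≥ 1} ⌊n / p^k⌋. For p = 13, n = 359, the terms are:
  ⌊359/13^1⌋ = ⌊359/13⌋ = 27
  ⌊359/13^2⌋ = ⌊359/169⌋ = 2
(the next term ⌊359/13^3⌋ = 0, terminating the sum). Summing: v_13(359!) = 27 + 2 = 29.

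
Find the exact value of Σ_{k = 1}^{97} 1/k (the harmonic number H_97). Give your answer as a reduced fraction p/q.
H_97 = 359553024620966925518018240656745677092407/69720375229712477164533808935312303556800

Direct summation: H_97 = 1 + 1/2 + ... + 1/97. The least common denominator is lcm(1, ..., 97) = 69720375229712477164533808935312303556800; over this denominator the numerator is 69720375229712477164533808935312303556800 + 34860187614856238582266904467656151778400 + 23240125076570825721511269645104101185600 + 17430093807428119291133452233828075889200 + 13944075045942495432906761787062460711360 + 11620062538285412860755634822552050592800 + 9960053604244639594933401276473186222400 + 8715046903714059645566726116914037944600 + 7746708358856941907170423215034700395200 + 6972037522971247716453380893531230355680 + 6338215929973861560412164448664754868800 + 5810031269142706430377817411276025296400 + 5363105786900959781887216071947100273600 + 4980026802122319797466700638236593111200 + 4648025015314165144302253929020820237120 + 4357523451857029822783363058457018972300 + 4101198542924263362619635819724253150400 + 3873354179428470953585211607517350197600 + 3669493433142761956028095207121700187200 + 3486018761485623858226690446765615177840 + 3320017868081546531644467092157728740800 + 3169107964986930780206082224332377434400 + 3031320662161412050631904736317926241600 + 2905015634571353215188908705638012648200 + 2788815009188499086581352357412492142272 + 2681552893450479890943608035973550136800 + 2582236119618980635723474405011566798400 + 2490013401061159898733350319118296555600 + 2404150869990085419466683066734907019200 + 2324012507657082572151126964510410118560 + 2249044362248789585952703514042332372800 + 2178761725928514911391681529228509486150 + 2112738643324620520137388149554918289600 + 2050599271462131681309817909862126575200 + 1992010720848927918986680255294637244480 + 1936677089714235476792605803758675098800 + 1884334465667904788230643484738170366400 + 1834746716571380978014047603560850093600 + 1787701928966986593962405357315700091200 + 1743009380742811929113345223382807588920 + 1700496956822255540598385583788104964800 + 1660008934040773265822233546078864370400 + 1621404075109592492198460672914239617600 + 1584553982493465390103041112166188717200 + 1549341671771388381434084643006940079040 + 1515660331080706025315952368158963120800 + 1483412238930052705628378913517283054400 + 1452507817285676607594454352819006324100 + 1422864800606377084990485896639026603200 + 1394407504594249543290676178706246071136 + 1367066180974754454206545273241417716800 + 1340776446725239945471804017986775068400 + 1315478777919103342727052998779477425600 + 1291118059809490317861737202505783399200 + 1267643185994772312082432889732950973760 + 1245006700530579949366675159559148277800 + 1223164477714253985342698402373900062400 + 1202075434995042709733341533367453509600 + 1181701275079872494314132354835801755200 + 1162006253828541286075563482255205059280 + 1142956970978893068271046048119873828800 + 1124522181124394792976351757021166186400 + 1106672622693848843881489030719242913600 + 1089380862964257455695840764614254743075 + 1072621157380191956377443214389420054720 + 1056369321662310260068694074777459144800 + 1040602615368842942754235954258392590400 + 1025299635731065840654908954931063287600 + 1010440220720470683543968245439308747200 + 996005360424463959493340127647318622240 + 981977115911443340345546604722708500800 + 968338544857117738396302901879337549400 + 955073633283732563897723410072771281600 + 942167232833952394115321742369085183200 + 929605003062833028860450785804164047424 + 917373358285690489007023801780425046800 + 905459418567694508630309206952107838400 + 893850964483493296981202678657850045600 + 882536395312816166639668467535598779200 + 871504690371405964556672611691403794460 + 860745373206326878574491468337188932800 + 850248478411127770299192791894052482400 + 840004520839909363428118179943521729600 + 830004467020386632911116773039432185200 + 820239708584852672523927163944850630080 + 810702037554796246099230336457119808800 + 801383623330028473155561022244969006400 + 792276991246732695051520556083094358600 + 783375002581039069264424819497891051200 + 774670835885694190717042321503470039520 + 766157969557279968841030867421014324800 + 757830165540353012657976184079481560400 + 749681454082929861984234504680777457600 + 741706119465026352814189456758641527200 + 733898686628552391205619041424340037440 + 726253908642838303797227176409503162050 + 718766754945489455304472257065075294400 = 359553024620966925518018240656745677092407, so H_97 = 359553024620966925518018240656745677092407/69720375229712477164533808935312303556800 (already in lowest terms) ≈ 5.15707. (The PNT-adjacent estimate ln(97) + γ ≈ 5.15193 matches within O(1/n).)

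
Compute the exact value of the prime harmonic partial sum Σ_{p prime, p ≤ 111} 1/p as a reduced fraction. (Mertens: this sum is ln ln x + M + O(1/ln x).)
Σ 1/p = 514977313070181206962860776592994315598662571/279734996817854936178276161872067809674997230

π(111) = 29, so the primes ≤ 111 are [2, 3, 5, 7, 11, 13, 17, 19, 23, 29, 31, 37, 41, 43, 47, 53, 59, 61, 67, 71, 73, 79, 83, 89, 97, 101, 103, 107, 109]. Summing 1/p over these primes: 514977313070181206962860776592994315598662571/279734996817854936178276161872067809674997230 ≈ 1.8409. Mertens estimate ln ln(111) + 0.2615 ≈ 1.8111.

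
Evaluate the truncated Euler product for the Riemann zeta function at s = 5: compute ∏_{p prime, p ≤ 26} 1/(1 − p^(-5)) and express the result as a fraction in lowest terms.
∏ = 582482264223124461788463317320875/561738592476112179351889397970176

The primes p ≤ 26 are [2, 3, 5, 7, 11, 13, 17, 19, 23]. For each prime, (1 − 1/p^5)^(-1) = p^5 / (p^5 − 1). The product is (1 − 1/2^5)^(-1), (1 − 1/3^5)^(-1), (1 − 1/5^5)^(-1), (1 − 1/7^5)^(-1), (1 − 1/11^5)^(-1), (1 − 1/13^5)^(-1), (1 − 1/17^5)^(-1), (1 − 1/19^5)^(-1), (1 − 1/23^5)^(-1) = ∏ p^5 / (p^5 − 1) = 582482264223124461788463317320875/561738592476112179351889397970176.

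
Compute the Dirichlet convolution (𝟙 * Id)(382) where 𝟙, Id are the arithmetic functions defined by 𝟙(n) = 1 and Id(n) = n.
(𝟙 * Id)(382) = 576

Divisors of 382: [1, 2, 191, 382]. For each d | 382:
  d = 1: 𝟙(1) · Id(382/1) = 1 · 382 = 382
  d = 2: 𝟙(2) · Id(382/2) = 1 · 191 = 191
  d = 191: 𝟙(191) · Id(382/191) = 1 · 2 = 2
  d = 382: 𝟙(382) · Id(382/382) = 1 · 1 = 1
Summing: (𝟙 * Id)(382) = 382 + 191 + 2 + 1 = 576.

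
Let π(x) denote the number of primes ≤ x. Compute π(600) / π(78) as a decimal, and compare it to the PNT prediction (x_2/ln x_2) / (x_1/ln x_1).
π(600)/π(78) = 109/21 ≈ 5.1905;  PNT prediction ≈ 5.2389.

π(78) = 21 and π(600) = 109, so π(600)/π(78) ≈ 5.1905. The PNT-predicted ratio is (600/ln(600)) / (78/ln(78)) ≈ 5.2389. The two agree to within a few percent, as expected.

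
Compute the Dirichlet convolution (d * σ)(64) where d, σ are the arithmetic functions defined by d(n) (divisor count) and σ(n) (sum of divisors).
(d * σ)(64) = 466

Divisors of 64: [1, 2, 4, 8, 16, 32, 64]. For each d | 64:
  d = 1: d(1) · σ(64/1) = 1 · 127 = 127
  d = 2: d(2) · σ(64/2) = 2 · 63 = 126
  d = 4: d(4) · σ(64/4) = 3 · 31 = 93
  d = 8: d(8) · σ(64/8) = 4 · 15 = 60
  d = 16: d(16) · σ(64/16) = 5 · 7 = 35
  d = 32: d(32) · σ(64/32) = 6 · 3 = 18
  d = 64: d(64) · σ(64/64) = 7 · 1 = 7
Summing: (d * σ)(64) = 127 + 126 + 93 + 60 + 35 + 18 + 7 = 466.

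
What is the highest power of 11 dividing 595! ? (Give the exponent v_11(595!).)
v_11(595!) = 58

Legendre's formula: v_p(n!) = Σ_{k ≥ 1} ⌊n / p^k⌋. For p = 11, n = 595, the terms are:
  ⌊595/11^1⌋ = ⌊595/11⌋ = 54
  ⌊595/11^2⌋ = ⌊595/121⌋ = 4
(the next term ⌊595/11^3⌋ = 0, terminating the sum). Summing: v_11(595!) = 54 + 4 = 58.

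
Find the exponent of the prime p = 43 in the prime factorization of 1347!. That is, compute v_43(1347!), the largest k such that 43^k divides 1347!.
v_43(1347!) = 31

Legendre's formula: v_p(n!) = Σ_{k ≥ 1} ⌊n / p^k⌋. For p = 43, n = 1347, the terms are:
  ⌊1347/43^1⌋ = ⌊1347/43⌋ = 31
(the next term ⌊1347/43^2⌋ = 0, terminating the sum). Summing: v_43(1347!) = 31 = 31.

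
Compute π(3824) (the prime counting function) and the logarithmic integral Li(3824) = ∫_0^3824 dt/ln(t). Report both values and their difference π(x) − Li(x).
π(3824) = 531;  Li(3824) ≈ 544.09;  π(x) − Li(x) ≈ -13.09.

Direct count of primes ≤ 3824 gives π(3824) = 531. Numerical evaluation of the logarithmic integral gives Li(3824) ≈ 544.09. The difference π(x) − Li(x) ≈ -13.09 is typically negative for small/moderate x (Li(x) overestimates), though Littlewood's theorem shows this sign changes infinitely often.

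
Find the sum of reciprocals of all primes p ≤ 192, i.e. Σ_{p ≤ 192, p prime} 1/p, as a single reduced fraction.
Σ 1/p = 1993491118321872720749042237885450777194444627325999952379378899379116158063/1030893141925860008499560888835674370998623848299590975192766715520279329390

π(192) = 43, so the primes ≤ 192 are [2, 3, 5, 7, 11, 13, 17, 19, 23, 29, 31, 37, 41, 43, 47, 53, 59, 61, 67, 71, 73, 79, 83, 89, 97, 101, 103, 107, 109, 113, 127, 131, 137, 139, 149, 151, 157, 163, 167, 173, 179, 181, 191]. Summing 1/p over these primes: 1993491118321872720749042237885450777194444627325999952379378899379116158063/1030893141925860008499560888835674370998623848299590975192766715520279329390 ≈ 1.9338. Mertens estimate ln ln(192) + 0.2615 ≈ 1.9212.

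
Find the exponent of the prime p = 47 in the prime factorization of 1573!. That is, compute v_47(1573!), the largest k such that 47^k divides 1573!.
v_47(1573!) = 33

Legendre's formula: v_p(n!) = Σ_{k ≥ 1} ⌊n / p^k⌋. For p = 47, n = 1573, the terms are:
  ⌊1573/47^1⌋ = ⌊1573/47⌋ = 33
(the next term ⌊1573/47^2⌋ = 0, terminating the sum). Summing: v_47(1573!) = 33 = 33.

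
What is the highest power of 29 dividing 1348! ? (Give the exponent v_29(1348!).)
v_29(1348!) = 47

Legendre's formula: v_p(n!) = Σ_{k ≥ 1} ⌊n / p^k⌋. For p = 29, n = 1348, the terms are:
  ⌊1348/29^1⌋ = ⌊1348/29⌋ = 46
  ⌊1348/29^2⌋ = ⌊1348/841⌋ = 1
(the next term ⌊1348/29^3⌋ = 0, terminating the sum). Summing: v_29(1348!) = 46 + 1 = 47.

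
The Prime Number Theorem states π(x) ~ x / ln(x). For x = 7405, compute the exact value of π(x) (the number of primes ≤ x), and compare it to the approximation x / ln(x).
π(7405) = 939;  x/ln(x) ≈ 831.10;  relative error ≈ 11.49%.

Directly count primes up to 7405: π(7405) = 939. The PNT approximation gives 7405/ln(7405) ≈ 7405/8.90991 ≈ 831.10. Relative error (π(x) − x/ln(x)) / π(x) ≈ 11.49%; the approximation is known to undercount slightly (Li(x) is a better estimate).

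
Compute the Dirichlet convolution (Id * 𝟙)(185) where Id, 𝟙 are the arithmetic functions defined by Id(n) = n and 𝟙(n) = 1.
(Id * 𝟙)(185) = 228

Divisors of 185: [1, 5, 37, 185]. For each d | 185:
  d = 1: Id(1) · 𝟙(185/1) = 1 · 1 = 1
  d = 5: Id(5) · 𝟙(185/5) = 5 · 1 = 5
  d = 37: Id(37) · 𝟙(185/37) = 37 · 1 = 37
  d = 185: Id(185) · 𝟙(185/185) = 185 · 1 = 185
Summing: (Id * 𝟙)(185) = 1 + 5 + 37 + 185 = 228.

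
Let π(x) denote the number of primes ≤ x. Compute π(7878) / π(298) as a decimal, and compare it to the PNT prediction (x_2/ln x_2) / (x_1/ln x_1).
π(7878)/π(298) = 995/62 ≈ 16.0484;  PNT prediction ≈ 16.7870.

π(298) = 62 and π(7878) = 995, so π(7878)/π(298) ≈ 16.0484. The PNT-predicted ratio is (7878/ln(7878)) / (298/ln(298)) ≈ 16.7870. The two agree to within a few percent, as expected.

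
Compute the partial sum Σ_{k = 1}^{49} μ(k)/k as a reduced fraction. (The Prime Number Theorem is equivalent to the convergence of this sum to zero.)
Σ μ(k)/k = -12611493192339623/614889782588491410

Values of μ(k) for 1 ≤ k ≤ 49: μ(1) = 1, μ(2) = -1, μ(3) = -1, μ(5) = -1, μ(6) = 1, μ(7) = -1, μ(10) = 1, μ(11) = -1, μ(13) = -1, μ(14) = 1, μ(15) = 1, μ(17) = -1, μ(19) = -1, μ(21) = 1, μ(22) = 1, μ(23) = -1, μ(26) = 1, μ(29) = -1, μ(30) = -1, μ(31) = -1, μ(33) = 1, μ(34) = 1, μ(35) = 1, μ(37) = -1, μ(38) = 1, μ(39) = 1, μ(41) = -1, μ(42) = -1, μ(43) = -1, μ(46) = 1, μ(47) = -1, with μ = 0 on non-squarefree integers. Summing μ(k)/k for k where μ(k) ≠ 0 gives -12611493192339623/614889782588491410 ≈ -0.0205. (PNT ⟺ this sum → 0 as n → ∞.)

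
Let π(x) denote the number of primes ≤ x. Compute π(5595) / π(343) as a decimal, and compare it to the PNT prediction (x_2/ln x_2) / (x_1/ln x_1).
π(5595)/π(343) = 738/68 ≈ 10.8529;  PNT prediction ≈ 11.0346.

π(343) = 68 and π(5595) = 738, so π(5595)/π(343) ≈ 10.8529. The PNT-predicted ratio is (5595/ln(5595)) / (343/ln(343)) ≈ 11.0346. The two agree to within a few percent, as expected.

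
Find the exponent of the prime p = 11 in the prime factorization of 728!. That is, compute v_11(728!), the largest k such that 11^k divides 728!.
v_11(728!) = 72

Legendre's formula: v_p(n!) = Σ_{k ≥ 1} ⌊n / p^k⌋. For p = 11, n = 728, the terms are:
  ⌊728/11^1⌋ = ⌊728/11⌋ = 66
  ⌊728/11^2⌋ = ⌊728/121⌋ = 6
(the next term ⌊728/11^3⌋ = 0, terminating the sum). Summing: v_11(728!) = 66 + 6 = 72.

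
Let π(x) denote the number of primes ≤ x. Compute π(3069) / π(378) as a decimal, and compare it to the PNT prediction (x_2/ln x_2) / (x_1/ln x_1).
π(3069)/π(378) = 439/74 ≈ 5.9324;  PNT prediction ≈ 6.0014.

π(378) = 74 and π(3069) = 439, so π(3069)/π(378) ≈ 5.9324. The PNT-predicted ratio is (3069/ln(3069)) / (378/ln(378)) ≈ 6.0014. The two agree to within a few percent, as expected.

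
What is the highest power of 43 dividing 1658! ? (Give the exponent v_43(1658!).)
v_43(1658!) = 38

Legendre's formula: v_p(n!) = Σ_{k ≥ 1} ⌊n / p^k⌋. For p = 43, n = 1658, the terms are:
  ⌊1658/43^1⌋ = ⌊1658/43⌋ = 38
(the next term ⌊1658/43^2⌋ = 0, terminating the sum). Summing: v_43(1658!) = 38 = 38.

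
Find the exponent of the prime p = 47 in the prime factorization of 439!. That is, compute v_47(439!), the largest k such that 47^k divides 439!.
v_47(439!) = 9

Legendre's formula: v_p(n!) = Σ_{k ≥ 1} ⌊n / p^k⌋. For p = 47, n = 439, the terms are:
  ⌊439/47^1⌋ = ⌊439/47⌋ = 9
(the next term ⌊439/47^2⌋ = 0, terminating the sum). Summing: v_47(439!) = 9 = 9.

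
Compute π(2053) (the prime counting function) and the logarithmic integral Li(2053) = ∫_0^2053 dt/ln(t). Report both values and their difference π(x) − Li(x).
π(2053) = 310;  Li(2053) ≈ 321.77;  π(x) − Li(x) ≈ -11.77.

Direct count of primes ≤ 2053 gives π(2053) = 310. Numerical evaluation of the logarithmic integral gives Li(2053) ≈ 321.77. The difference π(x) − Li(x) ≈ -11.77 is typically negative for small/moderate x (Li(x) overestimates), though Littlewood's theorem shows this sign changes infinitely often.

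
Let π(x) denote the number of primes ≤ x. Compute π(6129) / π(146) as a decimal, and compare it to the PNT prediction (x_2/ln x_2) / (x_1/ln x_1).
π(6129)/π(146) = 798/34 ≈ 23.4706;  PNT prediction ≈ 23.9897.

π(146) = 34 and π(6129) = 798, so π(6129)/π(146) ≈ 23.4706. The PNT-predicted ratio is (6129/ln(6129)) / (146/ln(146)) ≈ 23.9897. The two agree to within a few percent, as expected.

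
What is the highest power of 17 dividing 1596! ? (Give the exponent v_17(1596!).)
v_17(1596!) = 98

Legendre's formula: v_p(n!) = Σ_{k ≥ 1} ⌊n / p^k⌋. For p = 17, n = 1596, the terms are:
  ⌊1596/17^1⌋ = ⌊1596/17⌋ = 93
  ⌊1596/17^2⌋ = ⌊1596/289⌋ = 5
(the next term ⌊1596/17^3⌋ = 0, terminating the sum). Summing: v_17(1596!) = 93 + 5 = 98.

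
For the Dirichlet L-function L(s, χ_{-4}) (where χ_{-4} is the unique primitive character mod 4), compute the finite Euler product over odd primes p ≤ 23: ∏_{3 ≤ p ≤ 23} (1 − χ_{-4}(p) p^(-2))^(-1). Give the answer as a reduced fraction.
∏ = 7900068038863/8628726988800

The odd primes p ≤ 23 are [3, 5, 7, 11, 13, 17, 19, 23]. For each, χ(p) = 1 if p ≡ 1 mod 4, χ(p) = −1 if p ≡ 3 mod 4. Taking (1 − χ(p)/p^2)^(-1) = p^2/(p^2 − χ(p)): (1 − (-1)/3^2)^(-1) · (1 − (1)/5^2)^(-1) · (1 − (-1)/7^2)^(-1) · (1 − (-1)/11^2)^(-1) · (1 − (1)/13^2)^(-1) · (1 − (1)/17^2)^(-1) · (1 − (-1)/19^2)^(-1) · (1 − (-1)/23^2)^(-1) = 7900068038863/8628726988800.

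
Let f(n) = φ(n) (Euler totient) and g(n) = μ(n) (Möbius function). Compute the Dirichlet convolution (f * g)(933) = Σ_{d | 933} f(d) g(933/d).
(φ * μ)(933) = 309

Divisors of 933: [1, 3, 311, 933]. For each d | 933:
  d = 1: φ(1) · μ(933/1) = 1 · 1 = 1
  d = 3: φ(3) · μ(933/3) = 2 · -1 = -2
  d = 311: φ(311) · μ(933/311) = 310 · -1 = -310
  d = 933: φ(933) · μ(933/933) = 620 · 1 = 620
Summing: (φ * μ)(933) = 1 + -2 + -310 + 620 = 309.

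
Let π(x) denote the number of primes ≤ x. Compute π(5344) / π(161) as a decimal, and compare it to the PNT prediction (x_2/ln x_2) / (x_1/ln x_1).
π(5344)/π(161) = 706/37 ≈ 19.0811;  PNT prediction ≈ 19.6494.

π(161) = 37 and π(5344) = 706, so π(5344)/π(161) ≈ 19.0811. The PNT-predicted ratio is (5344/ln(5344)) / (161/ln(161)) ≈ 19.6494. The two agree to within a few percent, as expected.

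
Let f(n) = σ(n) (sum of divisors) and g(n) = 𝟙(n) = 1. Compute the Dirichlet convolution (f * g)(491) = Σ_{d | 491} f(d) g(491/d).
(σ * 𝟙)(491) = 493

Divisors of 491: [1, 491]. For each d | 491:
  d = 1: σ(1) · 𝟙(491/1) = 1 · 1 = 1
  d = 491: σ(491) · 𝟙(491/491) = 492 · 1 = 492
Summing: (σ * 𝟙)(491) = 1 + 492 = 493.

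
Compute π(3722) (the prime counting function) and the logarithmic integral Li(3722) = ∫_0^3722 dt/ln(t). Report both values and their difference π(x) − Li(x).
π(3722) = 519;  Li(3722) ≈ 531.70;  π(x) − Li(x) ≈ -12.70.

Direct count of primes ≤ 3722 gives π(3722) = 519. Numerical evaluation of the logarithmic integral gives Li(3722) ≈ 531.70. The difference π(x) − Li(x) ≈ -12.70 is typically negative for small/moderate x (Li(x) overestimates), though Littlewood's theorem shows this sign changes infinitely often.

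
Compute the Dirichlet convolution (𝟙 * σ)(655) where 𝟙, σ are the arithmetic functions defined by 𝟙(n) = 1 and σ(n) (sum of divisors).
(𝟙 * σ)(655) = 931

Divisors of 655: [1, 5, 131, 655]. For each d | 655:
  d = 1: 𝟙(1) · σ(655/1) = 1 · 792 = 792
  d = 5: 𝟙(5) · σ(655/5) = 1 · 132 = 132
  d = 131: 𝟙(131) · σ(655/131) = 1 · 6 = 6
  d = 655: 𝟙(655) · σ(655/655) = 1 · 1 = 1
Summing: (𝟙 * σ)(655) = 792 + 132 + 6 + 1 = 931.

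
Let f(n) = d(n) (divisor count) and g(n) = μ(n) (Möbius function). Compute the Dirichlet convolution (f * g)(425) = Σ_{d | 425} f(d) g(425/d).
(d * μ)(425) = 1

Divisors of 425: [1, 5, 17, 25, 85, 425]. For each d | 425:
  d = 1: d(1) · μ(425/1) = 1 · 0 = 0
  d = 5: d(5) · μ(425/5) = 2 · 1 = 2
  d = 17: d(17) · μ(425/17) = 2 · 0 = 0
  d = 25: d(25) · μ(425/25) = 3 · -1 = -3
  d = 85: d(85) · μ(425/85) = 4 · -1 = -4
  d = 425: d(425) · μ(425/425) = 6 · 1 = 6
Summing: (d * μ)(425) = 0 + 2 + 0 + -3 + -4 + 6 = 1.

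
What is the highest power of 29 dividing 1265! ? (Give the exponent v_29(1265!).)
v_29(1265!) = 44

Legendre's formula: v_p(n!) = Σ_{k ≥ 1} ⌊n / p^k⌋. For p = 29, n = 1265, the terms are:
  ⌊1265/29^1⌋ = ⌊1265/29⌋ = 43
  ⌊1265/29^2⌋ = ⌊1265/841⌋ = 1
(the next term ⌊1265/29^3⌋ = 0, terminating the sum). Summing: v_29(1265!) = 43 + 1 = 44.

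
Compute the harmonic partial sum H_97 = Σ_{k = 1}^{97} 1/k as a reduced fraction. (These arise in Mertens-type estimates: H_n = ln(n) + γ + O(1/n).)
H_97 = 359553024620966925518018240656745677092407/69720375229712477164533808935312303556800

Direct summation: H_97 = 1 + 1/2 + ... + 1/97. The least common denominator is lcm(1, ..., 97) = 69720375229712477164533808935312303556800; over this denominator the numerator is 69720375229712477164533808935312303556800 + 34860187614856238582266904467656151778400 + 23240125076570825721511269645104101185600 + 17430093807428119291133452233828075889200 + 13944075045942495432906761787062460711360 + 11620062538285412860755634822552050592800 + 9960053604244639594933401276473186222400 + 8715046903714059645566726116914037944600 + 7746708358856941907170423215034700395200 + 6972037522971247716453380893531230355680 + 6338215929973861560412164448664754868800 + 5810031269142706430377817411276025296400 + 5363105786900959781887216071947100273600 + 4980026802122319797466700638236593111200 + 4648025015314165144302253929020820237120 + 4357523451857029822783363058457018972300 + 4101198542924263362619635819724253150400 + 3873354179428470953585211607517350197600 + 3669493433142761956028095207121700187200 + 3486018761485623858226690446765615177840 + 3320017868081546531644467092157728740800 + 3169107964986930780206082224332377434400 + 3031320662161412050631904736317926241600 + 2905015634571353215188908705638012648200 + 2788815009188499086581352357412492142272 + 2681552893450479890943608035973550136800 + 2582236119618980635723474405011566798400 + 2490013401061159898733350319118296555600 + 2404150869990085419466683066734907019200 + 2324012507657082572151126964510410118560 + 2249044362248789585952703514042332372800 + 2178761725928514911391681529228509486150 + 2112738643324620520137388149554918289600 + 2050599271462131681309817909862126575200 + 1992010720848927918986680255294637244480 + 1936677089714235476792605803758675098800 + 1884334465667904788230643484738170366400 + 1834746716571380978014047603560850093600 + 1787701928966986593962405357315700091200 + 1743009380742811929113345223382807588920 + 1700496956822255540598385583788104964800 + 1660008934040773265822233546078864370400 + 1621404075109592492198460672914239617600 + 1584553982493465390103041112166188717200 + 1549341671771388381434084643006940079040 + 1515660331080706025315952368158963120800 + 1483412238930052705628378913517283054400 + 1452507817285676607594454352819006324100 + 1422864800606377084990485896639026603200 + 1394407504594249543290676178706246071136 + 1367066180974754454206545273241417716800 + 1340776446725239945471804017986775068400 + 1315478777919103342727052998779477425600 + 1291118059809490317861737202505783399200 + 1267643185994772312082432889732950973760 + 1245006700530579949366675159559148277800 + 1223164477714253985342698402373900062400 + 1202075434995042709733341533367453509600 + 1181701275079872494314132354835801755200 + 1162006253828541286075563482255205059280 + 1142956970978893068271046048119873828800 + 1124522181124394792976351757021166186400 + 1106672622693848843881489030719242913600 + 1089380862964257455695840764614254743075 + 1072621157380191956377443214389420054720 + 1056369321662310260068694074777459144800 + 1040602615368842942754235954258392590400 + 1025299635731065840654908954931063287600 + 1010440220720470683543968245439308747200 + 996005360424463959493340127647318622240 + 981977115911443340345546604722708500800 + 968338544857117738396302901879337549400 + 955073633283732563897723410072771281600 + 942167232833952394115321742369085183200 + 929605003062833028860450785804164047424 + 917373358285690489007023801780425046800 + 905459418567694508630309206952107838400 + 893850964483493296981202678657850045600 + 882536395312816166639668467535598779200 + 871504690371405964556672611691403794460 + 860745373206326878574491468337188932800 + 850248478411127770299192791894052482400 + 840004520839909363428118179943521729600 + 830004467020386632911116773039432185200 + 820239708584852672523927163944850630080 + 810702037554796246099230336457119808800 + 801383623330028473155561022244969006400 + 792276991246732695051520556083094358600 + 783375002581039069264424819497891051200 + 774670835885694190717042321503470039520 + 766157969557279968841030867421014324800 + 757830165540353012657976184079481560400 + 749681454082929861984234504680777457600 + 741706119465026352814189456758641527200 + 733898686628552391205619041424340037440 + 726253908642838303797227176409503162050 + 718766754945489455304472257065075294400 = 359553024620966925518018240656745677092407, so H_97 = 359553024620966925518018240656745677092407/69720375229712477164533808935312303556800 (already in lowest terms) ≈ 5.15707. (The PNT-adjacent estimate ln(97) + γ ≈ 5.15193 matches within O(1/n).)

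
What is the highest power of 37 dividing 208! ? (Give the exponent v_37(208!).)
v_37(208!) = 5

Legendre's formula: v_p(n!) = Σ_{k ≥ 1} ⌊n / p^k⌋. For p = 37, n = 208, the terms are:
  ⌊208/37^1⌋ = ⌊208/37⌋ = 5
(the next term ⌊208/37^2⌋ = 0, terminating the sum). Summing: v_37(208!) = 5 = 5.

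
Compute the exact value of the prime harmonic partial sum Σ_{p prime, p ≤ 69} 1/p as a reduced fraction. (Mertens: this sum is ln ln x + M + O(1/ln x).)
Σ 1/p = 13585328068403621603022853/7858321551080267055879090

π(69) = 19, so the primes ≤ 69 are [2, 3, 5, 7, 11, 13, 17, 19, 23, 29, 31, 37, 41, 43, 47, 53, 59, 61, 67]. Summing 1/p over these primes: 13585328068403621603022853/7858321551080267055879090 ≈ 1.7288. Mertens estimate ln ln(69) + 0.2615 ≈ 1.7047.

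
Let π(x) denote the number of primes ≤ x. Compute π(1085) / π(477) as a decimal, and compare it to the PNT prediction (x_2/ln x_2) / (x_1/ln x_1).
π(1085)/π(477) = 180/91 ≈ 1.9780;  PNT prediction ≈ 2.0072.

π(477) = 91 and π(1085) = 180, so π(1085)/π(477) ≈ 1.9780. The PNT-predicted ratio is (1085/ln(1085)) / (477/ln(477)) ≈ 2.0072. The two agree to within a few percent, as expected.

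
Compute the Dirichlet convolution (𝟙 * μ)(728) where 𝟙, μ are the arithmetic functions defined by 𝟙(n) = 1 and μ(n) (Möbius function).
(𝟙 * μ)(728) = 0

Divisors of 728: [1, 2, 4, 7, 8, 13, 14, 26, 28, 52, 56, 91, 104, 182, 364, 728]. For each d | 728:
  d = 1: 𝟙(1) · μ(728/1) = 1 · 0 = 0
  d = 2: 𝟙(2) · μ(728/2) = 1 · 0 = 0
  d = 4: 𝟙(4) · μ(728/4) = 1 · -1 = -1
  d = 7: 𝟙(7) · μ(728/7) = 1 · 0 = 0
  d = 8: 𝟙(8) · μ(728/8) = 1 · 1 = 1
  d = 13: 𝟙(13) · μ(728/13) = 1 · 0 = 0
  d = 14: 𝟙(14) · μ(728/14) = 1 · 0 = 0
  d = 26: 𝟙(26) · μ(728/26) = 1 · 0 = 0
  d = 28: 𝟙(28) · μ(728/28) = 1 · 1 = 1
  d = 52: 𝟙(52) · μ(728/52) = 1 · 1 = 1
  d = 56: 𝟙(56) · μ(728/56) = 1 · -1 = -1
  d = 91: 𝟙(91) · μ(728/91) = 1 · 0 = 0
  d = 104: 𝟙(104) · μ(728/104) = 1 · -1 = -1
  d = 182: 𝟙(182) · μ(728/182) = 1 · 0 = 0
  d = 364: 𝟙(364) · μ(728/364) = 1 · -1 = -1
  d = 728: 𝟙(728) · μ(728/728) = 1 · 1 = 1
Summing: (𝟙 * μ)(728) = 0 + 0 + -1 + 0 + 1 + 0 + 0 + 0 + 1 + 1 + -1 + 0 + -1 + 0 + -1 + 1 = 0.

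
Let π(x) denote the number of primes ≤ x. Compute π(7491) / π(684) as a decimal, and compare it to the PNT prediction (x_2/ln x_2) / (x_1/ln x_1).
π(7491)/π(684) = 949/124 ≈ 7.6532;  PNT prediction ≈ 8.0136.

π(684) = 124 and π(7491) = 949, so π(7491)/π(684) ≈ 7.6532. The PNT-predicted ratio is (7491/ln(7491)) / (684/ln(684)) ≈ 8.0136. The two agree to within a few percent, as expected.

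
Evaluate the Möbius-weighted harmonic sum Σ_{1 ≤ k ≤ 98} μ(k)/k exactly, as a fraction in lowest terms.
Σ μ(k)/k = 11962644395524974654034383169459538/384261327324253070792183691221959345

Values of μ(k) for 1 ≤ k ≤ 98: μ(1) = 1, μ(2) = -1, μ(3) = -1, μ(5) = -1, μ(6) = 1, μ(7) = -1, μ(10) = 1, μ(11) = -1, μ(13) = -1, μ(14) = 1, μ(15) = 1, μ(17) = -1, μ(19) = -1, μ(21) = 1, μ(22) = 1, μ(23) = -1, μ(26) = 1, μ(29) = -1, μ(30) = -1, μ(31) = -1, μ(33) = 1, μ(34) = 1, μ(35) = 1, μ(37) = -1, μ(38) = 1, μ(39) = 1, μ(41) = -1, μ(42) = -1, μ(43) = -1, μ(46) = 1, μ(47) = -1, μ(51) = 1, μ(53) = -1, μ(55) = 1, μ(57) = 1, μ(58) = 1, μ(59) = -1, μ(61) = -1, μ(62) = 1, μ(65) = 1, μ(66) = -1, μ(67) = -1, μ(69) = 1, μ(70) = -1, μ(71) = -1, μ(73) = -1, μ(74) = 1, μ(77) = 1, μ(78) = -1, μ(79) = -1, μ(82) = 1, μ(83) = -1, μ(85) = 1, μ(86) = 1, μ(87) = 1, μ(89) = -1, μ(91) = 1, μ(93) = 1, μ(94) = 1, μ(95) = 1, μ(97) = -1, with μ = 0 on non-squarefree integers. Summing μ(k)/k for k where μ(k) ≠ 0 gives 11962644395524974654034383169459538/384261327324253070792183691221959345 ≈ 0.0311. (PNT ⟺ this sum → 0 as n → ∞.)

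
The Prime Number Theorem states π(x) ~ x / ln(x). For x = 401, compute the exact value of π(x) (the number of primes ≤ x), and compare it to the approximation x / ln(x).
π(401) = 79;  x/ln(x) ≈ 66.90;  relative error ≈ 15.32%.

Directly count primes up to 401: π(401) = 79. The PNT approximation gives 401/ln(401) ≈ 401/5.99396 ≈ 66.90. Relative error (π(x) − x/ln(x)) / π(x) ≈ 15.32%; the approximation is known to undercount slightly (Li(x) is a better estimate).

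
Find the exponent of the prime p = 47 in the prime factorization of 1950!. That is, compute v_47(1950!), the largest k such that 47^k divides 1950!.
v_47(1950!) = 41

Legendre's formula: v_p(n!) = Σ_{k ≥ 1} ⌊n / p^k⌋. For p = 47, n = 1950, the terms are:
  ⌊1950/47^1⌋ = ⌊1950/47⌋ = 41
(the next term ⌊1950/47^2⌋ = 0, terminating the sum). Summing: v_47(1950!) = 41 = 41.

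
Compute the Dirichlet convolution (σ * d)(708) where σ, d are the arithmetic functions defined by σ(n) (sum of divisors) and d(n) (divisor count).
(σ * d)(708) = 5952

Divisors of 708: [1, 2, 3, 4, 6, 12, 59, 118, 177, 236, 354, 708]. For each d | 708:
  d = 1: σ(1) · d(708/1) = 1 · 12 = 12
  d = 2: σ(2) · d(708/2) = 3 · 8 = 24
  d = 3: σ(3) · d(708/3) = 4 · 6 = 24
  d = 4: σ(4) · d(708/4) = 7 · 4 = 28
  d = 6: σ(6) · d(708/6) = 12 · 4 = 48
  d = 12: σ(12) · d(708/12) = 28 · 2 = 56
  d = 59: σ(59) · d(708/59) = 60 · 6 = 360
  d = 118: σ(118) · d(708/118) = 180 · 4 = 720
  d = 177: σ(177) · d(708/177) = 240 · 3 = 720
  d = 236: σ(236) · d(708/236) = 420 · 2 = 840
  d = 354: σ(354) · d(708/354) = 720 · 2 = 1440
  d = 708: σ(708) · d(708/708) = 1680 · 1 = 1680
Summing: (σ * d)(708) = 12 + 24 + 24 + 28 + 48 + 56 + 360 + 720 + 720 + 840 + 1440 + 1680 = 5952.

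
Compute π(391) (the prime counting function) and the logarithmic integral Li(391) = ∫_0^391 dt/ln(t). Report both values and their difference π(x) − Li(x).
π(391) = 77;  Li(391) ≈ 83.91;  π(x) − Li(x) ≈ -6.91.

Direct count of primes ≤ 391 gives π(391) = 77. Numerical evaluation of the logarithmic integral gives Li(391) ≈ 83.91. The difference π(x) − Li(x) ≈ -6.91 is typically negative for small/moderate x (Li(x) overestimates), though Littlewood's theorem shows this sign changes infinitely often.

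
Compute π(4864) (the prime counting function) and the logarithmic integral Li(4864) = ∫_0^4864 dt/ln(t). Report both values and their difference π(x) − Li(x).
π(4864) = 651;  Li(4864) ≈ 668.29;  π(x) − Li(x) ≈ -17.29.

Direct count of primes ≤ 4864 gives π(4864) = 651. Numerical evaluation of the logarithmic integral gives Li(4864) ≈ 668.29. The difference π(x) − Li(x) ≈ -17.29 is typically negative for small/moderate x (Li(x) overestimates), though Littlewood's theorem shows this sign changes infinitely often.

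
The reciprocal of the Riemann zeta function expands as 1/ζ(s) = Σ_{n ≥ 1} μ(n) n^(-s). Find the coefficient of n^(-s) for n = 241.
μ(241) = -1

Factor n = 241 = 241. μ(n) = 0 if any exponent ≥ 2 (not squarefree); otherwise μ(n) = (−1)^{ω(n)} where ω(n) is the number of distinct prime factors. Applying: μ(241) = -1.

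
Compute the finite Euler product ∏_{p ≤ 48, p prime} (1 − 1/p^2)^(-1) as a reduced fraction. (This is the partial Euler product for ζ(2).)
∏ = 162139622078364740433577733/98952027459385036898304000

The primes p ≤ 48 are [2, 3, 5, 7, 11, 13, 17, 19, 23, 29, 31, 37, 41, 43, 47]. For each prime, (1 − 1/p^2)^(-1) = p^2 / (p^2 − 1). The product is (1 − 1/2^2)^(-1), (1 − 1/3^2)^(-1), (1 − 1/5^2)^(-1), (1 − 1/7^2)^(-1), (1 − 1/11^2)^(-1), (1 − 1/13^2)^(-1), (1 − 1/17^2)^(-1), (1 − 1/19^2)^(-1), (1 − 1/23^2)^(-1), (1 − 1/29^2)^(-1), (1 − 1/31^2)^(-1), (1 − 1/37^2)^(-1), (1 − 1/41^2)^(-1), (1 − 1/43^2)^(-1), (1 − 1/47^2)^(-1) = ∏ p^2 / (p^2 − 1) = 162139622078364740433577733/98952027459385036898304000.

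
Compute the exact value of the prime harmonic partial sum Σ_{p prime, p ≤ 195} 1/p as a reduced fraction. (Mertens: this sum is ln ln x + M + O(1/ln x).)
Σ 1/p = 385774678978047295113064712800727674369526436922217581784412894295689697835549/198962376391690981640415251545285153602734402721821058212203976095413910572270

π(195) = 44, so the primes ≤ 195 are [2, 3, 5, 7, 11, 13, 17, 19, 23, 29, 31, 37, 41, 43, 47, 53, 59, 61, 67, 71, 73, 79, 83, 89, 97, 101, 103, 107, 109, 113, 127, 131, 137, 139, 149, 151, 157, 163, 167, 173, 179, 181, 191, 193]. Summing 1/p over these primes: 385774678978047295113064712800727674369526436922217581784412894295689697835549/198962376391690981640415251545285153602734402721821058212203976095413910572270 ≈ 1.9389. Mertens estimate ln ln(195) + 0.2615 ≈ 1.9241.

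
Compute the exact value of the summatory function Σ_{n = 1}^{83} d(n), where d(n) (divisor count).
Σ_{n ≤ 83} d(n) = 379

Compute d(n) for each 1 ≤ n ≤ 83: d(1) = 1, d(2) = 2, d(3) = 2, d(4) = 3, d(5) = 2, d(6) = 4, d(7) = 2, d(8) = 4, d(9) = 3, d(10) = 4, d(11) = 2, d(12) = 6, d(13) = 2, d(14) = 4, d(15) = 4, d(16) = 5, d(17) = 2, d(18) = 6, d(19) = 2, d(20) = 6, d(21) = 4, d(22) = 4, d(23) = 2, d(24) = 8, d(25) = 3, d(26) = 4, d(27) = 4, d(28) = 6, d(29) = 2, d(30) = 8, d(31) = 2, d(32) = 6, d(33) = 4, d(34) = 4, d(35) = 4, d(36) = 9, d(37) = 2, d(38) = 4, d(39) = 4, d(40) = 8, d(41) = 2, d(42) = 8, d(43) = 2, d(44) = 6, d(45) = 6, d(46) = 4, d(47) = 2, d(48) = 10, d(49) = 3, d(50) = 6, d(51) = 4, d(52) = 6, d(53) = 2, d(54) = 8, d(55) = 4, d(56) = 8, d(57) = 4, d(58) = 4, d(59) = 2, d(60) = 12, d(61) = 2, d(62) = 4, d(63) = 6, d(64) = 7, d(65) = 4, d(66) = 8, d(67) = 2, d(68) = 6, d(69) = 4, d(70) = 8, d(71) = 2, d(72) = 12, d(73) = 2, d(74) = 4, d(75) = 6, d(76) = 6, d(77) = 4, d(78) = 8, d(79) = 2, d(80) = 10, d(81) = 5, d(82) = 4, d(83) = 2. Summing all 83 values: 379. (Dirichlet's divisor formula: Σ_{n ≤ x} d(n) = x ln(x) + (2γ − 1) x + O(√x). For x = 83, the asymptotic estimate is ≈ 379.58.)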